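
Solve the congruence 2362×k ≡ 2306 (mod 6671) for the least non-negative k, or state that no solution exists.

gcd(2362, 6671) = 1, so a unique solution mod 6671 exists.
2362⁻¹ ≡ 1720 (mod 6671).
k ≡ 1720×2306 ≡ 3746 (mod 6671).

3746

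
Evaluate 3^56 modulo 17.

By square-and-multiply:
56 in binary is 111000, i.e. 56 = 32 + 16 + 8.
3^1 ≡ 3 (mod 17)
3^2 ≡ 3^2 = 9 (mod 17)
3^4 ≡ 9^2 = 81 ≡ 13 (mod 17)
3^8 ≡ 13^2 = 169 ≡ 16 (mod 17)
3^16 ≡ 16^2 = 256 ≡ 1 (mod 17)
3^32 ≡ 1^2 = 1 (mod 17)
3^56 = 3^32 * 3^16 * 3^8 ≡ 1 * 1 * 16 (mod 17).
Accumulate the product:
1 * 1 = 1
1 * 16 = 16

16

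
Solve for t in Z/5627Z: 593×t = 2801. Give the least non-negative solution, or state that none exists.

gcd(593, 5627) = 1, so a unique solution mod 5627 exists.
593⁻¹ ≡ 1300 (mod 5627).
t ≡ 1300×2801 ≡ 631 (mod 5627).

631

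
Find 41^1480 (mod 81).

49

1480 in binary is 10111001000, i.e. 1480 = 1024 + 256 + 128 + 64 + 8.
41^1 ≡ 41 (mod 81)
41^2 ≡ 41^2 = 1681 ≡ 61 (mod 81)
41^4 ≡ 61^2 = 3721 ≡ 76 (mod 81)
41^8 ≡ 76^2 = 5776 ≡ 25 (mod 81)
41^16 ≡ 25^2 = 625 ≡ 58 (mod 81)
41^32 ≡ 58^2 = 3364 ≡ 43 (mod 81)
41^64 ≡ 43^2 = 1849 ≡ 67 (mod 81)
41^128 ≡ 67^2 = 4489 ≡ 34 (mod 81)
41^256 ≡ 34^2 = 1156 ≡ 22 (mod 81)
41^512 ≡ 22^2 = 484 ≡ 79 (mod 81)
41^1024 ≡ 79^2 = 6241 ≡ 4 (mod 81)
41^1480 = 41^1024 × 41^256 × 41^128 × 41^64 × 41^8 ≡ 4 × 22 × 34 × 67 × 25 (mod 81).
Accumulate the product:
4 × 22 = 88 ≡ 7
7 × 34 = 238 ≡ 76
76 × 67 = 5092 ≡ 70
70 × 25 = 1750 ≡ 49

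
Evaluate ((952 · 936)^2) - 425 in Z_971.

952 · 936 = 891072 ≡ 665 (mod 971)
(665)^2 ≡ 420 (mod 971)
420 - 425 = -5 ≡ 966 (mod 971)

966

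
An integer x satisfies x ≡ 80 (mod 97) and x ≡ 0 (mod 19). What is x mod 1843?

1729

97⁻¹ mod 19: 97·10 ≡ 1 (mod 19), so 97⁻¹ ≡ 10.
x = 80 + 97·((0 − 80)·10 mod 19) = 80 + 97·17 = 1729.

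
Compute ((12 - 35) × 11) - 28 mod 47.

12 - 35 = -23 ≡ 24 (mod 47)
24 × 11 = 264 ≡ 29 (mod 47)
29 - 28 = 1

1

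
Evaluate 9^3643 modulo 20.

9

By square-and-multiply:
3643 in binary is 111000111011, i.e. 3643 = 2048 + 1024 + 512 + 32 + 16 + 8 + 2 + 1.
9^1 ≡ 9 (mod 20)
9^2 ≡ 9^2 = 81 ≡ 1 (mod 20)
9^4 ≡ 1^2 = 1 (mod 20)
9^8 ≡ 1^2 = 1 (mod 20)
9^16 ≡ 1^2 = 1 (mod 20)
9^32 ≡ 1^2 = 1 (mod 20)
9^64 ≡ 1^2 = 1 (mod 20)
9^128 ≡ 1^2 = 1 (mod 20)
9^256 ≡ 1^2 = 1 (mod 20)
9^512 ≡ 1^2 = 1 (mod 20)
9^1024 ≡ 1^2 = 1 (mod 20)
9^2048 ≡ 1^2 = 1 (mod 20)
9^3643 = 9^2048 * 9^1024 * 9^512 * 9^32 * 9^16 * 9^8 * 9^2 * 9^1 ≡ 1 * 1 * 1 * 1 * 1 * 1 * 1 * 9 (mod 20).
Accumulate the product:
1 * 1 = 1
1 * 1 = 1
1 * 1 = 1
1 * 1 = 1
1 * 1 = 1
1 * 1 = 1
1 * 9 = 9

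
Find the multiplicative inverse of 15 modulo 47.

22

47 = 3*15 + 2
15 = 7*2 + 1
2 = 2*1 + 0
gcd(15, 47) = 1, so the inverse exists.
Bézout: 1 = −7*47 + 22*15.
So 15⁻¹ ≡ 22 (mod 47).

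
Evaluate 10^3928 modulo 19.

6

By square-and-multiply:
10^1 ≡ 10 (mod 19)
10^2 ≡ 10^2 = 100 ≡ 5 (mod 19)
10^4 ≡ 5^2 = 25 ≡ 6 (mod 19)
10^8 ≡ 6^2 = 36 ≡ 17 (mod 19)
10^16 ≡ 17^2 = 289 ≡ 4 (mod 19)
10^32 ≡ 4^2 = 16 (mod 19)
10^64 ≡ 16^2 = 256 ≡ 9 (mod 19)
10^128 ≡ 9^2 = 81 ≡ 5 (mod 19)
10^256 ≡ 5^2 = 25 ≡ 6 (mod 19)
10^512 ≡ 6^2 = 36 ≡ 17 (mod 19)
10^1024 ≡ 17^2 = 289 ≡ 4 (mod 19)
10^2048 ≡ 4^2 = 16 (mod 19)
10^3928 = 10^2048 × 10^1024 × 10^512 × 10^256 × 10^64 × 10^16 × 10^8 ≡ 16 × 4 × 17 × 6 × 9 × 4 × 17 (mod 19).
Accumulate the product:
16 × 4 = 64 ≡ 7
7 × 17 = 119 ≡ 5
5 × 6 = 30 ≡ 11
11 × 9 = 99 ≡ 4
4 × 4 = 16
16 × 17 = 272 ≡ 6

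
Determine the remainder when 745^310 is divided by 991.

408

By square-and-multiply:
310 in binary is 100110110, i.e. 310 = 256 + 32 + 16 + 4 + 2.
745^1 ≡ 745 (mod 991)
745^2 ≡ 745^2 = 555025 ≡ 65 (mod 991)
745^4 ≡ 65^2 = 4225 ≡ 261 (mod 991)
745^8 ≡ 261^2 = 68121 ≡ 733 (mod 991)
745^16 ≡ 733^2 = 537289 ≡ 167 (mod 991)
745^32 ≡ 167^2 = 27889 ≡ 141 (mod 991)
745^64 ≡ 141^2 = 19881 ≡ 61 (mod 991)
745^128 ≡ 61^2 = 3721 ≡ 748 (mod 991)
745^256 ≡ 748^2 = 559504 ≡ 580 (mod 991)
745^310 = 745^256 * 745^32 * 745^16 * 745^4 * 745^2 ≡ 580 * 141 * 167 * 261 * 65 (mod 991).
Accumulate the product:
580 * 141 = 81780 ≡ 518
518 * 167 = 86506 ≡ 289
289 * 261 = 75429 ≡ 113
113 * 65 = 7345 ≡ 408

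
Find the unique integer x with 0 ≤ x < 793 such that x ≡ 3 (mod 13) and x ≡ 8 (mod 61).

679

13⁻¹ mod 61: 13·47 ≡ 1 (mod 61), so 13⁻¹ ≡ 47.
x = 3 + 13·((8 − 3)·47 mod 61) = 3 + 13·52 = 679.
Check: 679 mod 13 = 3, 679 mod 61 = 8. ✓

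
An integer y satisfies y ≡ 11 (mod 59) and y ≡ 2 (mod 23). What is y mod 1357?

59⁻¹ mod 23: 59·16 ≡ 1 (mod 23), so 59⁻¹ ≡ 16.
y = 11 + 59·((2 − 11)·16 mod 23) = 11 + 59·17 = 1014.
Check: 1014 mod 59 = 11, 1014 mod 23 = 2. ✓

1014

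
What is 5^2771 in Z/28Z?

2771 in binary is 101011010011, i.e. 2771 = 2048 + 512 + 128 + 64 + 16 + 2 + 1.
5^1 ≡ 5 (mod 28)
5^2 ≡ 5^2 = 25 (mod 28)
5^4 ≡ 25^2 = 625 ≡ 9 (mod 28)
5^8 ≡ 9^2 = 81 ≡ 25 (mod 28)
5^16 ≡ 25^2 = 625 ≡ 9 (mod 28)
5^32 ≡ 9^2 = 81 ≡ 25 (mod 28)
5^64 ≡ 25^2 = 625 ≡ 9 (mod 28)
5^128 ≡ 9^2 = 81 ≡ 25 (mod 28)
5^256 ≡ 25^2 = 625 ≡ 9 (mod 28)
5^512 ≡ 9^2 = 81 ≡ 25 (mod 28)
5^1024 ≡ 25^2 = 625 ≡ 9 (mod 28)
5^2048 ≡ 9^2 = 81 ≡ 25 (mod 28)
5^2771 = 5^2048 · 5^512 · 5^128 · 5^64 · 5^16 · 5^2 · 5^1 ≡ 25 · 25 · 25 · 9 · 9 · 25 · 5 (mod 28).
Accumulate the product:
25 · 25 = 625 ≡ 9
9 · 25 = 225 ≡ 1
1 · 9 = 9
9 · 9 = 81 ≡ 25
25 · 25 = 625 ≡ 9
9 · 5 = 45 ≡ 17

17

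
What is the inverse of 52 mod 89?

12

89 = 1·52 + 37
52 = 1·37 + 15
37 = 2·15 + 7
15 = 2·7 + 1
7 = 7·1 + 0
gcd(52, 89) = 1, so the inverse exists.
Back-substitute for 1:
1 = 1·15 − 2·7
  = −2·37 + 5·15
  = 5·52 − 7·37
  = −7·89 + 12·52
So 52⁻¹ ≡ 12 (mod 89).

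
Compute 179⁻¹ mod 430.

209

430 = 2·179 + 72
179 = 2·72 + 35
72 = 2·35 + 2
35 = 17·2 + 1
2 = 2·1 + 0
gcd(179, 430) = 1, so the inverse exists.
Back-substitute for 1:
1 = 1·35 − 17·2
  = −17·72 + 35·35
  = 35·179 − 87·72
  = −87·430 + 209·179
So 179⁻¹ ≡ 209 (mod 430).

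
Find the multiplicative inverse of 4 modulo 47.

Run the extended Euclidean algorithm:
47 = 11*4 + 3
4 = 1*3 + 1
3 = 3*1 + 0
gcd(4, 47) = 1, so the inverse exists.
Bézout: 1 = −1*47 + 12*4.
So 4⁻¹ ≡ 12 (mod 47).

12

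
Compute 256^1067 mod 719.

By square-and-multiply:
1067 in binary is 10000101011, i.e. 1067 = 1024 + 32 + 8 + 2 + 1.
256^1 ≡ 256 (mod 719)
256^2 ≡ 256^2 = 65536 ≡ 107 (mod 719)
256^4 ≡ 107^2 = 11449 ≡ 664 (mod 719)
256^8 ≡ 664^2 = 440896 ≡ 149 (mod 719)
256^16 ≡ 149^2 = 22201 ≡ 631 (mod 719)
256^32 ≡ 631^2 = 398161 ≡ 554 (mod 719)
256^64 ≡ 554^2 = 306916 ≡ 622 (mod 719)
256^128 ≡ 622^2 = 386884 ≡ 62 (mod 719)
256^256 ≡ 62^2 = 3844 ≡ 249 (mod 719)
256^512 ≡ 249^2 = 62001 ≡ 167 (mod 719)
256^1024 ≡ 167^2 = 27889 ≡ 567 (mod 719)
256^1067 = 256^1024 · 256^32 · 256^8 · 256^2 · 256^1 ≡ 567 · 554 · 149 · 107 · 256 (mod 719).
Accumulate the product:
567 · 554 = 314118 ≡ 634
634 · 149 = 94466 ≡ 277
277 · 107 = 29639 ≡ 160
160 · 256 = 40960 ≡ 696

696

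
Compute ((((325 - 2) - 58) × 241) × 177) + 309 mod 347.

195

325 - 2 = 323
323 - 58 = 265
265 × 241 = 63865 ≡ 17 (mod 347)
17 × 177 = 3009 ≡ 233 (mod 347)
233 + 309 = 542 ≡ 195 (mod 347)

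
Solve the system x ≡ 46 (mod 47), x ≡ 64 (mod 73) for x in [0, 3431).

1597

47⁻¹ mod 73: 47*14 ≡ 1 (mod 73), so 47⁻¹ ≡ 14.
x = 46 + 47*((64 − 46)*14 mod 73) = 46 + 47*33 = 1597.
Check: 1597 mod 47 = 46, 1597 mod 73 = 64. ✓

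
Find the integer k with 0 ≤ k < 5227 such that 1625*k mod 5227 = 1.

1084

Run the extended Euclidean algorithm:
5227 = 3·1625 + 352
1625 = 4·352 + 217
352 = 1·217 + 135
217 = 1·135 + 82
135 = 1·82 + 53
82 = 1·53 + 29
53 = 1·29 + 24
29 = 1·24 + 5
24 = 4·5 + 4
5 = 1·4 + 1
4 = 4·1 + 0
gcd(1625, 5227) = 1, so the inverse exists.
Back-substitute for 1:
1 = 1·5 − 1·4
  = −1·24 + 5·5
  = 5·29 − 6·24
  = −6·53 + 11·29
  = 11·82 − 17·53
  = −17·135 + 28·82
  = 28·217 − 45·135
  = −45·352 + 73·217
  = 73·1625 − 337·352
  = −337·5227 + 1084·1625
So 1625⁻¹ ≡ 1084 (mod 5227).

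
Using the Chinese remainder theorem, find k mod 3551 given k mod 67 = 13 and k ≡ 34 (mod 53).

67⁻¹ mod 53: 67×19 ≡ 1 (mod 53), so 67⁻¹ ≡ 19.
k = 13 + 67×((34 − 13)×19 mod 53) = 13 + 67×28 = 1889.
Check: 1889 mod 67 = 13, 1889 mod 53 = 34. ✓

1889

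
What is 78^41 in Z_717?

By square-and-multiply:
41 in binary is 101001, i.e. 41 = 32 + 8 + 1.
78^1 ≡ 78 (mod 717)
78^2 ≡ 78^2 = 6084 ≡ 348 (mod 717)
78^4 ≡ 348^2 = 121104 ≡ 648 (mod 717)
78^8 ≡ 648^2 = 419904 ≡ 459 (mod 717)
78^16 ≡ 459^2 = 210681 ≡ 600 (mod 717)
78^32 ≡ 600^2 = 360000 ≡ 66 (mod 717)
78^41 = 78^32 * 78^8 * 78^1 ≡ 66 * 459 * 78 (mod 717).
Accumulate the product:
66 * 459 = 30294 ≡ 180
180 * 78 = 14040 ≡ 417

417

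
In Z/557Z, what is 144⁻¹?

Apply the Euclidean algorithm and back-substitute:
557 = 3·144 + 125
144 = 1·125 + 19
125 = 6·19 + 11
19 = 1·11 + 8
11 = 1·8 + 3
8 = 2·3 + 2
3 = 1·2 + 1
2 = 2·1 + 0
gcd(144, 557) = 1, so the inverse exists.
Back-substitute for 1:
1 = 1·3 − 1·2
  = −1·8 + 3·3
  = 3·11 − 4·8
  = −4·19 + 7·11
  = 7·125 − 46·19
  = −46·144 + 53·125
  = 53·557 − 205·144
So 144⁻¹ ≡ −205 ≡ 352 (mod 557).

352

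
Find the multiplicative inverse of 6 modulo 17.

3

Run the extended Euclidean algorithm:
17 = 2*6 + 5
6 = 1*5 + 1
5 = 5*1 + 0
gcd(6, 17) = 1, so the inverse exists.
Back-substitute for 1:
1 = 1*6 − 1*5
  = −1*17 + 3*6
So 6⁻¹ ≡ 3 (mod 17).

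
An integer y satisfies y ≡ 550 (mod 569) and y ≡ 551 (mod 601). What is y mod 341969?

96711

569⁻¹ mod 601: 569·169 ≡ 1 (mod 601), so 569⁻¹ ≡ 169.
y = 550 + 569·((551 − 550)·169 mod 601) = 550 + 569·169 = 96711.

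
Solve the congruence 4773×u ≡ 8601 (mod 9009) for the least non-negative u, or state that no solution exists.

485

gcd(4773, 9009) = 3, and 3 | 8601, so solutions exist.
Divide through by 3: 1591×u ≡ 2867 (mod 3003).
1591⁻¹ ≡ 151 (mod 3003).
u ≡ 151×2867 ≡ 485 (mod 3003).
The smallest non-negative solution is u = 485.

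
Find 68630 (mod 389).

166

68630 = 176*389 + 166, so 68630 ≡ 166 (mod 389).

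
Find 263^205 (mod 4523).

3840

Using repeated squaring:
205 in binary is 11001101, i.e. 205 = 128 + 64 + 8 + 4 + 1.
263^1 ≡ 263 (mod 4523)
263^2 ≡ 263^2 = 69169 ≡ 1324 (mod 4523)
263^4 ≡ 1324^2 = 1752976 ≡ 2575 (mod 4523)
263^8 ≡ 2575^2 = 6630625 ≡ 4430 (mod 4523)
263^16 ≡ 4430^2 = 19624900 ≡ 4126 (mod 4523)
263^32 ≡ 4126^2 = 17023876 ≡ 3827 (mod 4523)
263^64 ≡ 3827^2 = 14645929 ≡ 455 (mod 4523)
263^128 ≡ 455^2 = 207025 ≡ 3490 (mod 4523)
263^205 = 263^128 × 263^64 × 263^8 × 263^4 × 263^1 ≡ 3490 × 455 × 4430 × 2575 × 263 (mod 4523).
Accumulate the product:
3490 × 455 = 1587950 ≡ 377
377 × 4430 = 1670110 ≡ 1123
1123 × 2575 = 2891725 ≡ 1528
1528 × 263 = 401864 ≡ 3840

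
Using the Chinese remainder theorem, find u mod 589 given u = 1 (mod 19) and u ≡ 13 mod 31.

571

19⁻¹ mod 31: 19×18 ≡ 1 (mod 31), so 19⁻¹ ≡ 18.
u = 1 + 19×((13 − 1)×18 mod 31) = 1 + 19×30 = 571.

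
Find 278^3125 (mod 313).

3125 in binary is 110000110101, i.e. 3125 = 2048 + 1024 + 32 + 16 + 4 + 1.
278^1 ≡ 278 (mod 313)
278^2 ≡ 278^2 = 77284 ≡ 286 (mod 313)
278^4 ≡ 286^2 = 81796 ≡ 103 (mod 313)
278^8 ≡ 103^2 = 10609 ≡ 280 (mod 313)
278^16 ≡ 280^2 = 78400 ≡ 150 (mod 313)
278^32 ≡ 150^2 = 22500 ≡ 277 (mod 313)
278^64 ≡ 277^2 = 76729 ≡ 44 (mod 313)
278^128 ≡ 44^2 = 1936 ≡ 58 (mod 313)
278^256 ≡ 58^2 = 3364 ≡ 234 (mod 313)
278^512 ≡ 234^2 = 54756 ≡ 294 (mod 313)
278^1024 ≡ 294^2 = 86436 ≡ 48 (mod 313)
278^2048 ≡ 48^2 = 2304 ≡ 113 (mod 313)
278^3125 = 278^2048 × 278^1024 × 278^32 × 278^16 × 278^4 × 278^1 ≡ 113 × 48 × 277 × 150 × 103 × 278 (mod 313).
Accumulate the product:
113 × 48 = 5424 ≡ 103
103 × 277 = 28531 ≡ 48
48 × 150 = 7200 ≡ 1
1 × 103 = 103
103 × 278 = 28634 ≡ 151

151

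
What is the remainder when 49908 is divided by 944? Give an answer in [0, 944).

49908 = 52·944 + 820, so 49908 ≡ 820 (mod 944).

820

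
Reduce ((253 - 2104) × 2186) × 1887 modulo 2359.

592

253 - 2104 = -1851 ≡ 508 (mod 2359)
508 × 2186 = 1110488 ≡ 1758 (mod 2359)
1758 × 1887 = 3317346 ≡ 592 (mod 2359)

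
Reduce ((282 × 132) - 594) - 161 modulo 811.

785

282 × 132 = 37224 ≡ 729 (mod 811)
729 - 594 = 135
135 - 161 = -26 ≡ 785 (mod 811)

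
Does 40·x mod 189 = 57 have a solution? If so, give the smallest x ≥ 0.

129

gcd(40, 189) = 1, so a unique solution mod 189 exists.
40⁻¹ ≡ 52 (mod 189).
x ≡ 52·57 ≡ 129 (mod 189).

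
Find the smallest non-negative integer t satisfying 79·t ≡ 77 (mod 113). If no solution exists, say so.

gcd(79, 113) = 1, so a unique solution mod 113 exists.
79⁻¹ ≡ 103 (mod 113).
t ≡ 103·77 ≡ 21 (mod 113).

21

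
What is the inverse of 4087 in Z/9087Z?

9087 = 2×4087 + 913
4087 = 4×913 + 435
913 = 2×435 + 43
435 = 10×43 + 5
43 = 8×5 + 3
5 = 1×3 + 2
3 = 1×2 + 1
2 = 2×1 + 0
gcd(4087, 9087) = 1, so the inverse exists.
Bézout: 1 = 1616×9087 − 3593×4087.
So 4087⁻¹ ≡ −3593 ≡ 5494 (mod 9087).

5494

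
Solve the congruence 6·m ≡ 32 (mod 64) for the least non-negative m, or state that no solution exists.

16

gcd(6, 64) = 2, and 2 | 32, so solutions exist.
Divide through by 2: 3·m ≡ 16 (mod 32).
3⁻¹ ≡ 11 (mod 32).
m ≡ 11·16 ≡ 16 (mod 32).
The smallest non-negative solution is m = 16.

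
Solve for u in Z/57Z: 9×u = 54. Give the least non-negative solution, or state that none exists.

6

gcd(9, 57) = 3, and 3 | 54, so solutions exist.
Divide through by 3: 3×u = 18 (mod 19).
3⁻¹ ≡ 13 (mod 19).
u ≡ 13×18 ≡ 6 (mod 19).
The smallest non-negative solution is u = 6.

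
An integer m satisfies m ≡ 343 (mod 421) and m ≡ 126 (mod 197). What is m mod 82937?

421⁻¹ mod 197: 421*73 ≡ 1 (mod 197), so 421⁻¹ ≡ 73.
m = 343 + 421*((126 − 343)*73 mod 197) = 343 + 421*116 = 49179.

49179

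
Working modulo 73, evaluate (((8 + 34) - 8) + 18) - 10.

8 + 34 = 42
42 - 8 = 34
34 + 18 = 52
52 - 10 = 42

42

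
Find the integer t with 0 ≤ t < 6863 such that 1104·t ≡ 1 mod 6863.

603

By the extended Euclidean algorithm:
6863 = 6·1104 + 239
1104 = 4·239 + 148
239 = 1·148 + 91
148 = 1·91 + 57
91 = 1·57 + 34
57 = 1·34 + 23
34 = 1·23 + 11
23 = 2·11 + 1
11 = 11·1 + 0
gcd(1104, 6863) = 1, so the inverse exists.
Bézout: 1 = −97·6863 + 603·1104.
So 1104⁻¹ ≡ 603 (mod 6863).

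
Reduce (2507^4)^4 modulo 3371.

(2507)^4 ≡ 3084 (mod 3371)
(3084)^4 ≡ 2269 (mod 3371)

2269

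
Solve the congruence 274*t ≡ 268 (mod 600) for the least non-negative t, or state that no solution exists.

82

gcd(274, 600) = 2, and 2 | 268, so solutions exist.
Divide through by 2: 137*t mod 300 = 134.
137⁻¹ ≡ 173 (mod 300).
t ≡ 173*134 ≡ 82 (mod 300).
The smallest non-negative solution is t = 82.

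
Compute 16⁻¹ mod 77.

53

By the extended Euclidean algorithm:
77 = 4×16 + 13
16 = 1×13 + 3
13 = 4×3 + 1
3 = 3×1 + 0
gcd(16, 77) = 1, so the inverse exists.
Back-substitute for 1:
1 = 1×13 − 4×3
  = −4×16 + 5×13
  = 5×77 − 24×16
So 16⁻¹ ≡ −24 ≡ 53 (mod 77).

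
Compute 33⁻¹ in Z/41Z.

5

41 = 1*33 + 8
33 = 4*8 + 1
8 = 8*1 + 0
gcd(33, 41) = 1, so the inverse exists.
Back-substitute for 1:
1 = 1*33 − 4*8
  = −4*41 + 5*33
So 33⁻¹ ≡ 5 (mod 41).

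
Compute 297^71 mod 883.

297^1 ≡ 297 (mod 883)
297^2 ≡ 297^2 = 88209 ≡ 792 (mod 883)
297^4 ≡ 792^2 = 627264 ≡ 334 (mod 883)
297^8 ≡ 334^2 = 111556 ≡ 298 (mod 883)
297^16 ≡ 298^2 = 88804 ≡ 504 (mod 883)
297^32 ≡ 504^2 = 254016 ≡ 595 (mod 883)
297^64 ≡ 595^2 = 354025 ≡ 825 (mod 883)
297^71 = 297^64 · 297^4 · 297^2 · 297^1 ≡ 825 · 334 · 792 · 297 (mod 883).
Accumulate the product:
825 · 334 = 275550 ≡ 54
54 · 792 = 42768 ≡ 384
384 · 297 = 114048 ≡ 141

141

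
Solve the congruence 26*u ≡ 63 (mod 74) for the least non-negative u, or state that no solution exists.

no solution

gcd(26, 74) = 2, and 2 does not divide 63.
So the congruence has no solution.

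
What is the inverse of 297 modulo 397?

131

397 = 1×297 + 100
297 = 2×100 + 97
100 = 1×97 + 3
97 = 32×3 + 1
3 = 3×1 + 0
gcd(297, 397) = 1, so the inverse exists.
Bézout: 1 = −98×397 + 131×297.
So 297⁻¹ ≡ 131 (mod 397).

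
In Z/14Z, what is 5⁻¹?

Run the extended Euclidean algorithm:
14 = 2*5 + 4
5 = 1*4 + 1
4 = 4*1 + 0
gcd(5, 14) = 1, so the inverse exists.
Bézout: 1 = −1*14 + 3*5.
So 5⁻¹ ≡ 3 (mod 14).

3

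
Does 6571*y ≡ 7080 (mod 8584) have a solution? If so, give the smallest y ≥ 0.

gcd(6571, 8584) = 1, so a unique solution mod 8584 exists.
6571⁻¹ ≡ 7987 (mod 8584).
y ≡ 7987*7080 ≡ 5152 (mod 8584).

5152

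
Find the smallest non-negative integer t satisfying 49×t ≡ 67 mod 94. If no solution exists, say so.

57

gcd(49, 94) = 1, so a unique solution mod 94 exists.
49⁻¹ ≡ 71 (mod 94).
t ≡ 71×67 ≡ 57 (mod 94).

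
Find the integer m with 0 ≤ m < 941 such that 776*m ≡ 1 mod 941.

Run the extended Euclidean algorithm:
941 = 1×776 + 165
776 = 4×165 + 116
165 = 1×116 + 49
116 = 2×49 + 18
49 = 2×18 + 13
18 = 1×13 + 5
13 = 2×5 + 3
5 = 1×3 + 2
3 = 1×2 + 1
2 = 2×1 + 0
gcd(776, 941) = 1, so the inverse exists.
Back-substitute for 1:
1 = 1×3 − 1×2
  = −1×5 + 2×3
  = 2×13 − 5×5
  = −5×18 + 7×13
  = 7×49 − 19×18
  = −19×116 + 45×49
  = 45×165 − 64×116
  = −64×776 + 301×165
  = 301×941 − 365×776
So 776⁻¹ ≡ −365 ≡ 576 (mod 941).

576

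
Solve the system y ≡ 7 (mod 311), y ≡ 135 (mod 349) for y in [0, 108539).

4672

311⁻¹ mod 349: 311·101 ≡ 1 (mod 349), so 311⁻¹ ≡ 101.
y = 7 + 311·((135 − 7)·101 mod 349) = 7 + 311·15 = 4672.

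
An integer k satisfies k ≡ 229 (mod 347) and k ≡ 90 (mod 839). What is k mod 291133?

47074

347⁻¹ mod 839: 347·162 ≡ 1 (mod 839), so 347⁻¹ ≡ 162.
k = 229 + 347·((90 − 229)·162 mod 839) = 229 + 347·135 = 47074.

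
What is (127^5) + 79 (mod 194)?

124

(127)^5 ≡ 45 (mod 194)
45 + 79 = 124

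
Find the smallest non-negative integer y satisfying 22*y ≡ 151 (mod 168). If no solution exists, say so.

gcd(22, 168) = 2, and 2 does not divide 151.
So the congruence has no solution.

no solution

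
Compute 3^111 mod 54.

27

111 in binary is 1101111, i.e. 111 = 64 + 32 + 8 + 4 + 2 + 1.
3^1 ≡ 3 (mod 54)
3^2 ≡ 3^2 = 9 (mod 54)
3^4 ≡ 9^2 = 81 ≡ 27 (mod 54)
3^8 ≡ 27^2 = 729 ≡ 27 (mod 54)
3^16 ≡ 27^2 = 729 ≡ 27 (mod 54)
3^32 ≡ 27^2 = 729 ≡ 27 (mod 54)
3^64 ≡ 27^2 = 729 ≡ 27 (mod 54)
3^111 = 3^64 · 3^32 · 3^8 · 3^4 · 3^2 · 3^1 ≡ 27 · 27 · 27 · 27 · 9 · 3 (mod 54).
Accumulate the product:
27 · 27 = 729 ≡ 27
27 · 27 = 729 ≡ 27
27 · 27 = 729 ≡ 27
27 · 9 = 243 ≡ 27
27 · 3 = 81 ≡ 27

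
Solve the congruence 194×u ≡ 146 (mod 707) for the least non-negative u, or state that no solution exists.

613

gcd(194, 707) = 1, so a unique solution mod 707 exists.
194⁻¹ ≡ 164 (mod 707).
u ≡ 164×146 ≡ 613 (mod 707).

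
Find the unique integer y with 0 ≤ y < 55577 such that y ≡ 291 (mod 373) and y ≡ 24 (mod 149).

373⁻¹ mod 149: 373*2 ≡ 1 (mod 149), so 373⁻¹ ≡ 2.
y = 291 + 373*((24 − 291)*2 mod 149) = 291 + 373*62 = 23417.

23417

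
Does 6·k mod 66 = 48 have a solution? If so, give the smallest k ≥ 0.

8

gcd(6, 66) = 6, and 6 | 48, so solutions exist.
Divide through by 6: 1·k ≡ 8 mod 11.
1⁻¹ ≡ 1 (mod 11).
k ≡ 1·8 ≡ 8 (mod 11).
The smallest non-negative solution is k = 8.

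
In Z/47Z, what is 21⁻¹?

By the extended Euclidean algorithm:
47 = 2*21 + 5
21 = 4*5 + 1
5 = 5*1 + 0
gcd(21, 47) = 1, so the inverse exists.
Bézout: 1 = −4*47 + 9*21.
So 21⁻¹ ≡ 9 (mod 47).

9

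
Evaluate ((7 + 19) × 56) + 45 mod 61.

37

7 + 19 = 26
26 × 56 = 1456 ≡ 53 (mod 61)
53 + 45 = 98 ≡ 37 (mod 61)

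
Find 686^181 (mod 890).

Compute successive squares:
181 in binary is 10110101, i.e. 181 = 128 + 32 + 16 + 4 + 1.
686^1 ≡ 686 (mod 890)
686^2 ≡ 686^2 = 470596 ≡ 676 (mod 890)
686^4 ≡ 676^2 = 456976 ≡ 406 (mod 890)
686^8 ≡ 406^2 = 164836 ≡ 186 (mod 890)
686^16 ≡ 186^2 = 34596 ≡ 776 (mod 890)
686^32 ≡ 776^2 = 602176 ≡ 536 (mod 890)
686^64 ≡ 536^2 = 287296 ≡ 716 (mod 890)
686^128 ≡ 716^2 = 512656 ≡ 16 (mod 890)
686^181 = 686^128 * 686^32 * 686^16 * 686^4 * 686^1 ≡ 16 * 536 * 776 * 406 * 686 (mod 890).
Accumulate the product:
16 * 536 = 8576 ≡ 566
566 * 776 = 439216 ≡ 446
446 * 406 = 181076 ≡ 406
406 * 686 = 278516 ≡ 836

836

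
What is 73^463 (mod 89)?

Using repeated squaring:
463 in binary is 111001111, i.e. 463 = 256 + 128 + 64 + 8 + 4 + 2 + 1.
73^1 ≡ 73 (mod 89)
73^2 ≡ 73^2 = 5329 ≡ 78 (mod 89)
73^4 ≡ 78^2 = 6084 ≡ 32 (mod 89)
73^8 ≡ 32^2 = 1024 ≡ 45 (mod 89)
73^16 ≡ 45^2 = 2025 ≡ 67 (mod 89)
73^32 ≡ 67^2 = 4489 ≡ 39 (mod 89)
73^64 ≡ 39^2 = 1521 ≡ 8 (mod 89)
73^128 ≡ 8^2 = 64 (mod 89)
73^256 ≡ 64^2 = 4096 ≡ 2 (mod 89)
73^463 = 73^256 · 73^128 · 73^64 · 73^8 · 73^4 · 73^2 · 73^1 ≡ 2 · 64 · 8 · 45 · 32 · 78 · 73 (mod 89).
Accumulate the product:
2 · 64 = 128 ≡ 39
39 · 8 = 312 ≡ 45
45 · 45 = 2025 ≡ 67
67 · 32 = 2144 ≡ 8
8 · 78 = 624 ≡ 1
1 · 73 = 73

73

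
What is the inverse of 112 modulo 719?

By the extended Euclidean algorithm:
719 = 6×112 + 47
112 = 2×47 + 18
47 = 2×18 + 11
18 = 1×11 + 7
11 = 1×7 + 4
7 = 1×4 + 3
4 = 1×3 + 1
3 = 3×1 + 0
gcd(112, 719) = 1, so the inverse exists.
Bézout: 1 = 31×719 − 199×112.
So 112⁻¹ ≡ −199 ≡ 520 (mod 719).

520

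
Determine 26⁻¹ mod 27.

26

Run the extended Euclidean algorithm:
27 = 1×26 + 1
26 = 26×1 + 0
gcd(26, 27) = 1, so the inverse exists.
Back-substitute for 1:
1 = 1×27 − 1×26
So 26⁻¹ ≡ −1 ≡ 26 (mod 27).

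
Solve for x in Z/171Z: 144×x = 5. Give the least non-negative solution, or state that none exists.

gcd(144, 171) = 9, and 9 does not divide 5.
So the congruence has no solution.

no solution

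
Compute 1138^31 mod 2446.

2218

Compute successive squares:
31 in binary is 11111, i.e. 31 = 16 + 8 + 4 + 2 + 1.
1138^1 ≡ 1138 (mod 2446)
1138^2 ≡ 1138^2 = 1295044 ≡ 1110 (mod 2446)
1138^4 ≡ 1110^2 = 1232100 ≡ 1762 (mod 2446)
1138^8 ≡ 1762^2 = 3104644 ≡ 670 (mod 2446)
1138^16 ≡ 670^2 = 448900 ≡ 1282 (mod 2446)
1138^31 = 1138^16 × 1138^8 × 1138^4 × 1138^2 × 1138^1 ≡ 1282 × 670 × 1762 × 1110 × 1138 (mod 2446).
Accumulate the product:
1282 × 670 = 858940 ≡ 394
394 × 1762 = 694228 ≡ 2010
2010 × 1110 = 2231100 ≡ 348
348 × 1138 = 396024 ≡ 2218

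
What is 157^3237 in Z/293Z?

5

By square-and-multiply:
3237 in binary is 110010100101, i.e. 3237 = 2048 + 1024 + 128 + 32 + 4 + 1.
157^1 ≡ 157 (mod 293)
157^2 ≡ 157^2 = 24649 ≡ 37 (mod 293)
157^4 ≡ 37^2 = 1369 ≡ 197 (mod 293)
157^8 ≡ 197^2 = 38809 ≡ 133 (mod 293)
157^16 ≡ 133^2 = 17689 ≡ 109 (mod 293)
157^32 ≡ 109^2 = 11881 ≡ 161 (mod 293)
157^64 ≡ 161^2 = 25921 ≡ 137 (mod 293)
157^128 ≡ 137^2 = 18769 ≡ 17 (mod 293)
157^256 ≡ 17^2 = 289 (mod 293)
157^512 ≡ 289^2 = 83521 ≡ 16 (mod 293)
157^1024 ≡ 16^2 = 256 (mod 293)
157^2048 ≡ 256^2 = 65536 ≡ 197 (mod 293)
157^3237 = 157^2048 * 157^1024 * 157^128 * 157^32 * 157^4 * 157^1 ≡ 197 * 256 * 17 * 161 * 197 * 157 (mod 293).
Accumulate the product:
197 * 256 = 50432 ≡ 36
36 * 17 = 612 ≡ 26
26 * 161 = 4186 ≡ 84
84 * 197 = 16548 ≡ 140
140 * 157 = 21980 ≡ 5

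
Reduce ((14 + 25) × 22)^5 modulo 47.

14

14 + 25 = 39
39 × 22 = 858 ≡ 12 (mod 47)
(12)^5 ≡ 14 (mod 47)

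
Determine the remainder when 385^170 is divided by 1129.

Using repeated squaring:
170 in binary is 10101010, i.e. 170 = 128 + 32 + 8 + 2.
385^1 ≡ 385 (mod 1129)
385^2 ≡ 385^2 = 148225 ≡ 326 (mod 1129)
385^4 ≡ 326^2 = 106276 ≡ 150 (mod 1129)
385^8 ≡ 150^2 = 22500 ≡ 1049 (mod 1129)
385^16 ≡ 1049^2 = 1100401 ≡ 755 (mod 1129)
385^32 ≡ 755^2 = 570025 ≡ 1009 (mod 1129)
385^64 ≡ 1009^2 = 1018081 ≡ 852 (mod 1129)
385^128 ≡ 852^2 = 725904 ≡ 1086 (mod 1129)
385^170 = 385^128 × 385^32 × 385^8 × 385^2 ≡ 1086 × 1009 × 1049 × 326 (mod 1129).
Accumulate the product:
1086 × 1009 = 1095774 ≡ 644
644 × 1049 = 675556 ≡ 414
414 × 326 = 134964 ≡ 613

613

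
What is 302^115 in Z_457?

Using repeated squaring:
115 in binary is 1110011, i.e. 115 = 64 + 32 + 16 + 2 + 1.
302^1 ≡ 302 (mod 457)
302^2 ≡ 302^2 = 91204 ≡ 261 (mod 457)
302^4 ≡ 261^2 = 68121 ≡ 28 (mod 457)
302^8 ≡ 28^2 = 784 ≡ 327 (mod 457)
302^16 ≡ 327^2 = 106929 ≡ 448 (mod 457)
302^32 ≡ 448^2 = 200704 ≡ 81 (mod 457)
302^64 ≡ 81^2 = 6561 ≡ 163 (mod 457)
302^115 = 302^64 * 302^32 * 302^16 * 302^2 * 302^1 ≡ 163 * 81 * 448 * 261 * 302 (mod 457).
Accumulate the product:
163 * 81 = 13203 ≡ 407
407 * 448 = 182336 ≡ 450
450 * 261 = 117450 ≡ 1
1 * 302 = 302

302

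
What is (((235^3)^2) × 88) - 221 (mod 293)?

81

(235)^3 ≡ 26 (mod 293)
(26)^2 ≡ 90 (mod 293)
90 × 88 = 7920 ≡ 9 (mod 293)
9 - 221 = -212 ≡ 81 (mod 293)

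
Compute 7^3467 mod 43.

By square-and-multiply:
3467 in binary is 110110001011, i.e. 3467 = 2048 + 1024 + 256 + 128 + 8 + 2 + 1.
7^1 ≡ 7 (mod 43)
7^2 ≡ 7^2 = 49 ≡ 6 (mod 43)
7^4 ≡ 6^2 = 36 (mod 43)
7^8 ≡ 36^2 = 1296 ≡ 6 (mod 43)
7^16 ≡ 6^2 = 36 (mod 43)
7^32 ≡ 36^2 = 1296 ≡ 6 (mod 43)
7^64 ≡ 6^2 = 36 (mod 43)
7^128 ≡ 36^2 = 1296 ≡ 6 (mod 43)
7^256 ≡ 6^2 = 36 (mod 43)
7^512 ≡ 36^2 = 1296 ≡ 6 (mod 43)
7^1024 ≡ 6^2 = 36 (mod 43)
7^2048 ≡ 36^2 = 1296 ≡ 6 (mod 43)
7^3467 = 7^2048 · 7^1024 · 7^256 · 7^128 · 7^8 · 7^2 · 7^1 ≡ 6 · 36 · 36 · 6 · 6 · 6 · 7 (mod 43).
Accumulate the product:
6 · 36 = 216 ≡ 1
1 · 36 = 36
36 · 6 = 216 ≡ 1
1 · 6 = 6
6 · 6 = 36
36 · 7 = 252 ≡ 37

37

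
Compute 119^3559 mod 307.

3559 in binary is 110111100111, i.e. 3559 = 2048 + 1024 + 256 + 128 + 64 + 32 + 4 + 2 + 1.
119^1 ≡ 119 (mod 307)
119^2 ≡ 119^2 = 14161 ≡ 39 (mod 307)
119^4 ≡ 39^2 = 1521 ≡ 293 (mod 307)
119^8 ≡ 293^2 = 85849 ≡ 196 (mod 307)
119^16 ≡ 196^2 = 38416 ≡ 41 (mod 307)
119^32 ≡ 41^2 = 1681 ≡ 146 (mod 307)
119^64 ≡ 146^2 = 21316 ≡ 133 (mod 307)
119^128 ≡ 133^2 = 17689 ≡ 190 (mod 307)
119^256 ≡ 190^2 = 36100 ≡ 181 (mod 307)
119^512 ≡ 181^2 = 32761 ≡ 219 (mod 307)
119^1024 ≡ 219^2 = 47961 ≡ 69 (mod 307)
119^2048 ≡ 69^2 = 4761 ≡ 156 (mod 307)
119^3559 = 119^2048 · 119^1024 · 119^256 · 119^128 · 119^64 · 119^32 · 119^4 · 119^2 · 119^1 ≡ 156 · 69 · 181 · 190 · 133 · 146 · 293 · 39 · 119 (mod 307).
Accumulate the product:
156 · 69 = 10764 ≡ 19
19 · 181 = 3439 ≡ 62
62 · 190 = 11780 ≡ 114
114 · 133 = 15162 ≡ 119
119 · 146 = 17374 ≡ 182
182 · 293 = 53326 ≡ 215
215 · 39 = 8385 ≡ 96
96 · 119 = 11424 ≡ 65

65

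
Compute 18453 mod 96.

18453 = 192·96 + 21, so 18453 ≡ 21 (mod 96).

21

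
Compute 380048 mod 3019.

2673

380048 = 125·3019 + 2673, so 380048 ≡ 2673 (mod 3019).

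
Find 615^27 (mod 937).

936

Using repeated squaring:
27 in binary is 11011, i.e. 27 = 16 + 8 + 2 + 1.
615^1 ≡ 615 (mod 937)
615^2 ≡ 615^2 = 378225 ≡ 614 (mod 937)
615^4 ≡ 614^2 = 376996 ≡ 322 (mod 937)
615^8 ≡ 322^2 = 103684 ≡ 614 (mod 937)
615^16 ≡ 614^2 = 376996 ≡ 322 (mod 937)
615^27 = 615^16 · 615^8 · 615^2 · 615^1 ≡ 322 · 614 · 614 · 615 (mod 937).
Accumulate the product:
322 · 614 = 197708 ≡ 1
1 · 614 = 614
614 · 615 = 377610 ≡ 936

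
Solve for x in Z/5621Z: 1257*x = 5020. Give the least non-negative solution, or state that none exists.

gcd(1257, 5621) = 1, so a unique solution mod 5621 exists.
1257⁻¹ ≡ 1346 (mod 5621).
x ≡ 1346*5020 ≡ 478 (mod 5621).

478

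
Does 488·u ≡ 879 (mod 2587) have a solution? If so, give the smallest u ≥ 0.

gcd(488, 2587) = 1, so a unique solution mod 2587 exists.
488⁻¹ ≡ 2147 (mod 2587).
u ≡ 2147·879 ≡ 1290 (mod 2587).

1290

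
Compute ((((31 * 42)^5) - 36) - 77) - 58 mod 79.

51

31 * 42 = 1302 ≡ 38 (mod 79)
(38)^5 ≡ 64 (mod 79)
64 - 36 = 28
28 - 77 = -49 ≡ 30 (mod 79)
30 - 58 = -28 ≡ 51 (mod 79)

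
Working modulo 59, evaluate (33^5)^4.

3

(33)^5 ≡ 44 (mod 59)
(44)^4 ≡ 3 (mod 59)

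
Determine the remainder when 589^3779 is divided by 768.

Compute successive squares:
589^1 ≡ 589 (mod 768)
589^2 ≡ 589^2 = 346921 ≡ 553 (mod 768)
589^4 ≡ 553^2 = 305809 ≡ 145 (mod 768)
589^8 ≡ 145^2 = 21025 ≡ 289 (mod 768)
589^16 ≡ 289^2 = 83521 ≡ 577 (mod 768)
589^32 ≡ 577^2 = 332929 ≡ 385 (mod 768)
589^64 ≡ 385^2 = 148225 ≡ 1 (mod 768)
589^128 ≡ 1^2 = 1 (mod 768)
589^256 ≡ 1^2 = 1 (mod 768)
589^512 ≡ 1^2 = 1 (mod 768)
589^1024 ≡ 1^2 = 1 (mod 768)
589^2048 ≡ 1^2 = 1 (mod 768)
589^3779 = 589^2048 · 589^1024 · 589^512 · 589^128 · 589^64 · 589^2 · 589^1 ≡ 1 · 1 · 1 · 1 · 1 · 553 · 589 (mod 768).
Accumulate the product:
1 · 1 = 1
1 · 1 = 1
1 · 1 = 1
1 · 1 = 1
1 · 553 = 553
553 · 589 = 325717 ≡ 85

85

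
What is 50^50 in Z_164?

40

By square-and-multiply:
50 in binary is 110010, i.e. 50 = 32 + 16 + 2.
50^1 ≡ 50 (mod 164)
50^2 ≡ 50^2 = 2500 ≡ 40 (mod 164)
50^4 ≡ 40^2 = 1600 ≡ 124 (mod 164)
50^8 ≡ 124^2 = 15376 ≡ 124 (mod 164)
50^16 ≡ 124^2 = 15376 ≡ 124 (mod 164)
50^32 ≡ 124^2 = 15376 ≡ 124 (mod 164)
50^50 = 50^32 × 50^16 × 50^2 ≡ 124 × 124 × 40 (mod 164).
Accumulate the product:
124 × 124 = 15376 ≡ 124
124 × 40 = 4960 ≡ 40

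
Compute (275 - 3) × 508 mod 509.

237

275 - 3 = 272
272 × 508 = 138176 ≡ 237 (mod 509)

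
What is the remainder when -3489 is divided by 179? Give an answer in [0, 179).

-3489 = -20*179 + 91, so -3489 ≡ 91 (mod 179).

91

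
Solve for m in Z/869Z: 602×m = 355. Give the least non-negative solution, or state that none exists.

gcd(602, 869) = 1, so a unique solution mod 869 exists.
602⁻¹ ≡ 524 (mod 869).
m ≡ 524×355 ≡ 54 (mod 869).

54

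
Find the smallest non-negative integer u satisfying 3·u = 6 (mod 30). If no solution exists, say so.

gcd(3, 30) = 3, and 3 | 6, so solutions exist.
Divide through by 3: 1·u mod 10 = 2.
1⁻¹ ≡ 1 (mod 10).
u ≡ 1·2 ≡ 2 (mod 10).
The smallest non-negative solution is u = 2.

2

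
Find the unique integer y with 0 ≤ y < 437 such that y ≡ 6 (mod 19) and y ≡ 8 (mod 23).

215

19⁻¹ mod 23: 19×17 ≡ 1 (mod 23), so 19⁻¹ ≡ 17.
y = 6 + 19×((8 − 6)×17 mod 23) = 6 + 19×11 = 215.
Check: 215 mod 19 = 6, 215 mod 23 = 8. ✓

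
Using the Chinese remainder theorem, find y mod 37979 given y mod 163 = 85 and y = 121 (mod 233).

17363

163⁻¹ mod 233: 163·223 ≡ 1 (mod 233), so 163⁻¹ ≡ 223.
y = 85 + 163·((121 − 85)·223 mod 233) = 85 + 163·106 = 17363.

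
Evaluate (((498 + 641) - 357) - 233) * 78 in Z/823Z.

26

498 + 641 = 1139 ≡ 316 (mod 823)
316 - 357 = -41 ≡ 782 (mod 823)
782 - 233 = 549
549 * 78 = 42822 ≡ 26 (mod 823)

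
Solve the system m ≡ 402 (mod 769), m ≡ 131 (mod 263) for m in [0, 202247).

769⁻¹ mod 263: 769×92 ≡ 1 (mod 263), so 769⁻¹ ≡ 92.
m = 402 + 769×((131 − 402)×92 mod 263) = 402 + 769×53 = 41159.
Check: 41159 mod 769 = 402, 41159 mod 263 = 131. ✓

41159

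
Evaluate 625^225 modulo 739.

By square-and-multiply:
225 in binary is 11100001, i.e. 225 = 128 + 64 + 32 + 1.
625^1 ≡ 625 (mod 739)
625^2 ≡ 625^2 = 390625 ≡ 433 (mod 739)
625^4 ≡ 433^2 = 187489 ≡ 522 (mod 739)
625^8 ≡ 522^2 = 272484 ≡ 532 (mod 739)
625^16 ≡ 532^2 = 283024 ≡ 726 (mod 739)
625^32 ≡ 726^2 = 527076 ≡ 169 (mod 739)
625^64 ≡ 169^2 = 28561 ≡ 479 (mod 739)
625^128 ≡ 479^2 = 229441 ≡ 351 (mod 739)
625^225 = 625^128 × 625^64 × 625^32 × 625^1 ≡ 351 × 479 × 169 × 625 (mod 739).
Accumulate the product:
351 × 479 = 168129 ≡ 376
376 × 169 = 63544 ≡ 729
729 × 625 = 455625 ≡ 401

401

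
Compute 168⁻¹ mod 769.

By the extended Euclidean algorithm:
769 = 4*168 + 97
168 = 1*97 + 71
97 = 1*71 + 26
71 = 2*26 + 19
26 = 1*19 + 7
19 = 2*7 + 5
7 = 1*5 + 2
5 = 2*2 + 1
2 = 2*1 + 0
gcd(168, 769) = 1, so the inverse exists.
Bézout: 1 = −71*769 + 325*168.
So 168⁻¹ ≡ 325 (mod 769).

325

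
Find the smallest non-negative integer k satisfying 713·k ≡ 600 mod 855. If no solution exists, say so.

gcd(713, 855) = 1, so a unique solution mod 855 exists.
713⁻¹ ≡ 572 (mod 855).
k ≡ 572·600 ≡ 345 (mod 855).

345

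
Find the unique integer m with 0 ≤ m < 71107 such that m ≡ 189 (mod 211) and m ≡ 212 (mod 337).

211⁻¹ mod 337: 211×115 ≡ 1 (mod 337), so 211⁻¹ ≡ 115.
m = 189 + 211×((212 − 189)×115 mod 337) = 189 + 211×286 = 60535.
Check: 60535 mod 211 = 189, 60535 mod 337 = 212. ✓

60535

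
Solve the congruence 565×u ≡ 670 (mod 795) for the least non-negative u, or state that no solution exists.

4

gcd(565, 795) = 5, and 5 | 670, so solutions exist.
Divide through by 5: 113×u ≡ 134 (mod 159).
113⁻¹ ≡ 38 (mod 159).
u ≡ 38×134 ≡ 4 (mod 159).
The smallest non-negative solution is u = 4.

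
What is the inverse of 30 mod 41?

Run the extended Euclidean algorithm:
41 = 1*30 + 11
30 = 2*11 + 8
11 = 1*8 + 3
8 = 2*3 + 2
3 = 1*2 + 1
2 = 2*1 + 0
gcd(30, 41) = 1, so the inverse exists.
Bézout: 1 = 11*41 − 15*30.
So 30⁻¹ ≡ −15 ≡ 26 (mod 41).

26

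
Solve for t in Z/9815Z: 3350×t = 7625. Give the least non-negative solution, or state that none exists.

515

gcd(3350, 9815) = 5, and 5 | 7625, so solutions exist.
Divide through by 5: 670×t = 1525 (mod 1963).
670⁻¹ ≡ 1796 (mod 1963).
t ≡ 1796×1525 ≡ 515 (mod 1963).
The smallest non-negative solution is t = 515.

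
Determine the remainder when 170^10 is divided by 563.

169

By square-and-multiply:
10 in binary is 1010, i.e. 10 = 8 + 2.
170^1 ≡ 170 (mod 563)
170^2 ≡ 170^2 = 28900 ≡ 187 (mod 563)
170^4 ≡ 187^2 = 34969 ≡ 63 (mod 563)
170^8 ≡ 63^2 = 3969 ≡ 28 (mod 563)
170^10 = 170^8 · 170^2 ≡ 28 · 187 (mod 563).
28 · 187 = 5236 ≡ 169 (mod 563).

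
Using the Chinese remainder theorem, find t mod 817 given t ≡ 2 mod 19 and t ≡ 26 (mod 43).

800

19⁻¹ mod 43: 19*34 ≡ 1 (mod 43), so 19⁻¹ ≡ 34.
t = 2 + 19*((26 − 2)*34 mod 43) = 2 + 19*42 = 800.
Check: 800 mod 19 = 2, 800 mod 43 = 26. ✓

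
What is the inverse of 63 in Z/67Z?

Run the extended Euclidean algorithm:
67 = 1·63 + 4
63 = 15·4 + 3
4 = 1·3 + 1
3 = 3·1 + 0
gcd(63, 67) = 1, so the inverse exists.
Bézout: 1 = 16·67 − 17·63.
So 63⁻¹ ≡ −17 ≡ 50 (mod 67).

50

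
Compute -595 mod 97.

84

-595 = -7×97 + 84, so -595 ≡ 84 (mod 97).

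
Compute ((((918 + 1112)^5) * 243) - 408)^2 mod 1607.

1206

918 + 1112 = 2030 ≡ 423 (mod 1607)
(423)^5 ≡ 357 (mod 1607)
357 * 243 = 86751 ≡ 1580 (mod 1607)
1580 - 408 = 1172
(1172)^2 ≡ 1206 (mod 1607)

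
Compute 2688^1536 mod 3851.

Compute successive squares:
1536 in binary is 11000000000, i.e. 1536 = 1024 + 512.
2688^1 ≡ 2688 (mod 3851)
2688^2 ≡ 2688^2 = 7225344 ≡ 868 (mod 3851)
2688^4 ≡ 868^2 = 753424 ≡ 2479 (mod 3851)
2688^8 ≡ 2479^2 = 6145441 ≡ 3096 (mod 3851)
2688^16 ≡ 3096^2 = 9585216 ≡ 77 (mod 3851)
2688^32 ≡ 77^2 = 5929 ≡ 2078 (mod 3851)
2688^64 ≡ 2078^2 = 4318084 ≡ 1113 (mod 3851)
2688^128 ≡ 1113^2 = 1238769 ≡ 2598 (mod 3851)
2688^256 ≡ 2598^2 = 6749604 ≡ 2652 (mod 3851)
2688^512 ≡ 2652^2 = 7033104 ≡ 1178 (mod 3851)
2688^1024 ≡ 1178^2 = 1387684 ≡ 1324 (mod 3851)
2688^1536 = 2688^1024 * 2688^512 ≡ 1324 * 1178 (mod 3851).
1324 * 1178 = 1559672 ≡ 17 (mod 3851).

17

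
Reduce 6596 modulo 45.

26

6596 = 146*45 + 26, so 6596 ≡ 26 (mod 45).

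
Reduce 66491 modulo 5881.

66491 = 11·5881 + 1800, so 66491 ≡ 1800 (mod 5881).

1800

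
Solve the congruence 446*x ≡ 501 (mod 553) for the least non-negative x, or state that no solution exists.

gcd(446, 553) = 1, so a unique solution mod 553 exists.
446⁻¹ ≡ 31 (mod 553).
x ≡ 31*501 ≡ 47 (mod 553).

47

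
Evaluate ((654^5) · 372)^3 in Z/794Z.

622

(654)^5 ≡ 674 (mod 794)
674 · 372 = 250728 ≡ 618 (mod 794)
(618)^3 ≡ 622 (mod 794)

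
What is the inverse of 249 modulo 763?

429

By the extended Euclidean algorithm:
763 = 3*249 + 16
249 = 15*16 + 9
16 = 1*9 + 7
9 = 1*7 + 2
7 = 3*2 + 1
2 = 2*1 + 0
gcd(249, 763) = 1, so the inverse exists.
Bézout: 1 = 109*763 − 334*249.
So 249⁻¹ ≡ −334 ≡ 429 (mod 763).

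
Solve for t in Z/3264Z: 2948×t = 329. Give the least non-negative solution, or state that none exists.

no solution

gcd(2948, 3264) = 4, and 4 does not divide 329.
So the congruence has no solution.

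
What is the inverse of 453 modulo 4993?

3494

Apply the Euclidean algorithm and back-substitute:
4993 = 11·453 + 10
453 = 45·10 + 3
10 = 3·3 + 1
3 = 3·1 + 0
gcd(453, 4993) = 1, so the inverse exists.
Bézout: 1 = 136·4993 − 1499·453.
So 453⁻¹ ≡ −1499 ≡ 3494 (mod 4993).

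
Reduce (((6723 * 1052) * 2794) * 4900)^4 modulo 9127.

4345

6723 * 1052 = 7072596 ≡ 8298 (mod 9127)
8298 * 2794 = 23184612 ≡ 2032 (mod 9127)
2032 * 4900 = 9956800 ≡ 8370 (mod 9127)
(8370)^4 ≡ 4345 (mod 9127)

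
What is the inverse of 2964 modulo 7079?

By the extended Euclidean algorithm:
7079 = 2*2964 + 1151
2964 = 2*1151 + 662
1151 = 1*662 + 489
662 = 1*489 + 173
489 = 2*173 + 143
173 = 1*143 + 30
143 = 4*30 + 23
30 = 1*23 + 7
23 = 3*7 + 2
7 = 3*2 + 1
2 = 2*1 + 0
gcd(2964, 7079) = 1, so the inverse exists.
Back-substitute for 1:
1 = 1*7 − 3*2
  = −3*23 + 10*7
  = 10*30 − 13*23
  = −13*143 + 62*30
  = 62*173 − 75*143
  = −75*489 + 212*173
  = 212*662 − 287*489
  = −287*1151 + 499*662
  = 499*2964 − 1285*1151
  = −1285*7079 + 3069*2964
So 2964⁻¹ ≡ 3069 (mod 7079).

3069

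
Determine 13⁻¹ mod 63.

63 = 4*13 + 11
13 = 1*11 + 2
11 = 5*2 + 1
2 = 2*1 + 0
gcd(13, 63) = 1, so the inverse exists.
Back-substitute for 1:
1 = 1*11 − 5*2
  = −5*13 + 6*11
  = 6*63 − 29*13
So 13⁻¹ ≡ −29 ≡ 34 (mod 63).

34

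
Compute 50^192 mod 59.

4

192 in binary is 11000000, i.e. 192 = 128 + 64.
50^1 ≡ 50 (mod 59)
50^2 ≡ 50^2 = 2500 ≡ 22 (mod 59)
50^4 ≡ 22^2 = 484 ≡ 12 (mod 59)
50^8 ≡ 12^2 = 144 ≡ 26 (mod 59)
50^16 ≡ 26^2 = 676 ≡ 27 (mod 59)
50^32 ≡ 27^2 = 729 ≡ 21 (mod 59)
50^64 ≡ 21^2 = 441 ≡ 28 (mod 59)
50^128 ≡ 28^2 = 784 ≡ 17 (mod 59)
50^192 = 50^128 · 50^64 ≡ 17 · 28 (mod 59).
17 · 28 = 476 ≡ 4 (mod 59).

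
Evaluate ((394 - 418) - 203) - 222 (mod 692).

243

394 - 418 = -24 ≡ 668 (mod 692)
668 - 203 = 465
465 - 222 = 243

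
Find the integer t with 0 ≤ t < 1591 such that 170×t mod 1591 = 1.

1591 = 9*170 + 61
170 = 2*61 + 48
61 = 1*48 + 13
48 = 3*13 + 9
13 = 1*9 + 4
9 = 2*4 + 1
4 = 4*1 + 0
gcd(170, 1591) = 1, so the inverse exists.
Bézout: 1 = −39*1591 + 365*170.
So 170⁻¹ ≡ 365 (mod 1591).

365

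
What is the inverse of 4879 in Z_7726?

Run the extended Euclidean algorithm:
7726 = 1·4879 + 2847
4879 = 1·2847 + 2032
2847 = 1·2032 + 815
2032 = 2·815 + 402
815 = 2·402 + 11
402 = 36·11 + 6
11 = 1·6 + 5
6 = 1·5 + 1
5 = 5·1 + 0
gcd(4879, 7726) = 1, so the inverse exists.
Back-substitute for 1:
1 = 1·6 − 1·5
  = −1·11 + 2·6
  = 2·402 − 73·11
  = −73·815 + 148·402
  = 148·2032 − 369·815
  = −369·2847 + 517·2032
  = 517·4879 − 886·2847
  = −886·7726 + 1403·4879
So 4879⁻¹ ≡ 1403 (mod 7726).

1403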